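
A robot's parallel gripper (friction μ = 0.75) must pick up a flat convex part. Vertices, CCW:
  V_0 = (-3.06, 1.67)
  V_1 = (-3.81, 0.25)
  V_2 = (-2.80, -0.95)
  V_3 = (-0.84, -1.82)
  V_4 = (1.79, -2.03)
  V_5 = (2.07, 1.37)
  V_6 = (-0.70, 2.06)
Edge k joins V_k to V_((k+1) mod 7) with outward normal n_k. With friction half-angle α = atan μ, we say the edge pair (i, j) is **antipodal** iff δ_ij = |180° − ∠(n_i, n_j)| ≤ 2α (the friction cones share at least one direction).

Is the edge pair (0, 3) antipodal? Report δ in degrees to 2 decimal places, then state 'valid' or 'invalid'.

α = atan 0.75 = 36.87°;  2α = 73.74°
edge 0: e_0 = (-0.75, -1.42);  n_0 = (-0.8842, +0.4670)
edge 3: e_3 = (+2.63, -0.21);  n_3 = (-0.0796, -0.9968)
∠(n_0, n_3) = 113.28°
δ = |180° − 113.28°| = 66.72°
66.72° ≤ 2α = 73.74°  →  valid

δ = 66.72°, valid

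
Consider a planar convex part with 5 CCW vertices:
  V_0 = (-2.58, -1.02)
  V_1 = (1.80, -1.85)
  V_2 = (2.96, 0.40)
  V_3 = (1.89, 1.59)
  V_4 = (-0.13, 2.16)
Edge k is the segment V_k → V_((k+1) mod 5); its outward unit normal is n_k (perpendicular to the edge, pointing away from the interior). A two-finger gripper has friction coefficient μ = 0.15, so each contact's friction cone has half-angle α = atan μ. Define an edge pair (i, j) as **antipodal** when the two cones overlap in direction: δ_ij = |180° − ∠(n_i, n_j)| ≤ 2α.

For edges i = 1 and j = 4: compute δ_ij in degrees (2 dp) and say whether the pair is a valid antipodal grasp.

α = atan 0.15 = 8.53°;  2α = 17.06°
edge 1: e_1 = (+1.16, +2.25);  n_1 = (+0.8888, -0.4582)
edge 4: e_4 = (-2.45, -3.18);  n_4 = (-0.7922, +0.6103)
∠(n_1, n_4) = 169.66°
δ = |180° − 169.66°| = 10.34°
10.34° ≤ 2α = 17.06°  →  valid

δ = 10.34°, valid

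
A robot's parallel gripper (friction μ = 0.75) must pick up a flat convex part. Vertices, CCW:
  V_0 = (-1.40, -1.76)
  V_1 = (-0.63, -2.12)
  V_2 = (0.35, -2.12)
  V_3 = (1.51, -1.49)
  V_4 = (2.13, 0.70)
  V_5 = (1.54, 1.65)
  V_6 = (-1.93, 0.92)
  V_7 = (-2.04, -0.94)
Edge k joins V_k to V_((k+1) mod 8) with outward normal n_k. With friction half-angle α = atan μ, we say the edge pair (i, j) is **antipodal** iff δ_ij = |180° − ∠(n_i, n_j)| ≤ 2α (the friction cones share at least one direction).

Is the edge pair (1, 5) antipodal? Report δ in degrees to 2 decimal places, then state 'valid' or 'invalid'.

α = atan 0.75 = 36.87°;  2α = 73.74°
edge 1: e_1 = (+0.98, +0.00);  n_1 = (+0.0000, -1.0000)
edge 5: e_5 = (-3.47, -0.73);  n_5 = (-0.2059, +0.9786)
∠(n_1, n_5) = 168.12°
δ = |180° − 168.12°| = 11.88°
11.88° ≤ 2α = 73.74°  →  valid

δ = 11.88°, valid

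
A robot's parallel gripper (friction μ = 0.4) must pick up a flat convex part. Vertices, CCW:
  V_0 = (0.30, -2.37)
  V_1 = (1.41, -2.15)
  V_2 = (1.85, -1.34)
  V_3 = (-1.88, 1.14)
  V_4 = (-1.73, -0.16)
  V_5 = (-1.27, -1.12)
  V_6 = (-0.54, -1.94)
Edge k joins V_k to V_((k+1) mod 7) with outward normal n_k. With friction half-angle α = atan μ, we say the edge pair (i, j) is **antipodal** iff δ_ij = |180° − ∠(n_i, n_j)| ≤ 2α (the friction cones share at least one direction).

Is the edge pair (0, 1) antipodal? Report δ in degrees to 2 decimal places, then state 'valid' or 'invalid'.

δ = 129.72°, invalid

α = atan 0.4 = 21.80°;  2α = 43.60°
edge 0: e_0 = (+1.11, +0.22);  n_0 = (+0.1944, -0.9809)
edge 1: e_1 = (+0.44, +0.81);  n_1 = (+0.8787, -0.4773)
∠(n_0, n_1) = 50.28°
δ = |180° − 50.28°| = 129.72°
129.72° > 2α = 43.60°  →  invalid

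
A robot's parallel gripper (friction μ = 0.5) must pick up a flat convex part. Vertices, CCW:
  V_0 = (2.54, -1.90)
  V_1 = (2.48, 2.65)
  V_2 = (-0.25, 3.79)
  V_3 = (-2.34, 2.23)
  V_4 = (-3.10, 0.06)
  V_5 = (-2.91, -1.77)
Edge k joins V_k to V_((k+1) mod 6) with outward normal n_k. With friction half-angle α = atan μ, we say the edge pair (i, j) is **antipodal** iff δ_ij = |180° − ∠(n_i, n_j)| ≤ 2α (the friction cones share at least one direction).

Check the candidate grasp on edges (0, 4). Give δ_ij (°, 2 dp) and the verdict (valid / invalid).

δ = 5.17°, valid

α = atan 0.5 = 26.57°;  2α = 53.13°
edge 0: e_0 = (-0.06, +4.55);  n_0 = (+0.9999, +0.0132)
edge 4: e_4 = (+0.19, -1.83);  n_4 = (-0.9947, -0.1033)
∠(n_0, n_4) = 174.83°
δ = |180° − 174.83°| = 5.17°
5.17° ≤ 2α = 53.13°  →  valid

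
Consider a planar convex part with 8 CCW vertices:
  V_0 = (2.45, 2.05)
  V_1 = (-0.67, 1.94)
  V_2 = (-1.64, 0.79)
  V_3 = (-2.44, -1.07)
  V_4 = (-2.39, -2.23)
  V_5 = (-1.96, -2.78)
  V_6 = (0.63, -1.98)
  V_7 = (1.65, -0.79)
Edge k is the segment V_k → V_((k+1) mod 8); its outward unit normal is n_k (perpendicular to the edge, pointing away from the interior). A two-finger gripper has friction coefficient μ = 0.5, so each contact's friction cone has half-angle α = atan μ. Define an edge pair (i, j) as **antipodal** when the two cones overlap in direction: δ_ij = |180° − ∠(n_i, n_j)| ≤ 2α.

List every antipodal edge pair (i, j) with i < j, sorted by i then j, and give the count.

α = atan 0.5 = 26.57°;  2α = 53.13°
n_0 = (-0.0352, +0.9994)
n_1 = (-0.7644, +0.6447)
n_2 = (-0.9186, +0.3951)
n_3 = (-0.9991, -0.0431)
n_4 = (-0.7878, -0.6159)
n_5 = (+0.2951, -0.9555)
n_6 = (+0.7593, -0.6508)
n_7 = (+0.9625, -0.2711)
  (0,1): δ = 132.17°  ·
  (0,2): δ = 115.29°  ·
  (0,3): δ = 89.55°  ·
  (0,4): δ = 54.00°  ·
  (0,5): δ = 15.15°  ✓
  (0,6): δ = 47.38°  ✓
  (0,7): δ = 72.25°  ·
  (1,2): δ = 163.13°  ·
  (1,3): δ = 137.38°  ·
  (1,4): δ = 101.83°  ·
  (1,5): δ = 32.69°  ✓
  (1,6): δ = 0.45°  ✓
  (1,7): δ = 24.41°  ✓
  (2,3): δ = 154.26°  ·
  (2,4): δ = 118.71°  ·
  (2,5): δ = 49.56°  ✓
  (2,6): δ = 17.33°  ✓
  (2,7): δ = 7.54°  ✓
  (3,4): δ = 144.45°  ·
  (3,5): δ = 75.30°  ·
  (3,6): δ = 43.07°  ✓
  (3,7): δ = 18.20°  ✓
  (4,5): δ = 110.85°  ·
  (4,6): δ = 78.62°  ·
  (4,7): δ = 53.75°  ·
  (5,6): δ = 147.77°  ·
  (5,7): δ = 122.90°  ·
  (6,7): δ = 155.13°  ·
antipodal pairs: 10

count = 10; pairs: (0,5), (0,6), (1,5), (1,6), (1,7), (2,5), (2,6), (2,7), (3,6), (3,7)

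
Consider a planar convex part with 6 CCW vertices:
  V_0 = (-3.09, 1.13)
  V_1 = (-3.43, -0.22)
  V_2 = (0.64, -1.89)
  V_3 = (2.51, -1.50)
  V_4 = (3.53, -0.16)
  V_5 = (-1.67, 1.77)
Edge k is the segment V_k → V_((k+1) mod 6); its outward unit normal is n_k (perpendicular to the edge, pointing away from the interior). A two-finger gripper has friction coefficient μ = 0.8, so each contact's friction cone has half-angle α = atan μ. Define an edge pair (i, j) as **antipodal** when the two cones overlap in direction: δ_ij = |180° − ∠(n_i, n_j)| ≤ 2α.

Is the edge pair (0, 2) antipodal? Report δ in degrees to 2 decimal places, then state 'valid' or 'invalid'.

α = atan 0.8 = 38.66°;  2α = 77.32°
edge 0: e_0 = (-0.34, -1.35);  n_0 = (-0.9697, +0.2442)
edge 2: e_2 = (+1.87, +0.39);  n_2 = (+0.2042, -0.9789)
∠(n_0, n_2) = 115.92°
δ = |180° − 115.92°| = 64.08°
64.08° ≤ 2α = 77.32°  →  valid

δ = 64.08°, valid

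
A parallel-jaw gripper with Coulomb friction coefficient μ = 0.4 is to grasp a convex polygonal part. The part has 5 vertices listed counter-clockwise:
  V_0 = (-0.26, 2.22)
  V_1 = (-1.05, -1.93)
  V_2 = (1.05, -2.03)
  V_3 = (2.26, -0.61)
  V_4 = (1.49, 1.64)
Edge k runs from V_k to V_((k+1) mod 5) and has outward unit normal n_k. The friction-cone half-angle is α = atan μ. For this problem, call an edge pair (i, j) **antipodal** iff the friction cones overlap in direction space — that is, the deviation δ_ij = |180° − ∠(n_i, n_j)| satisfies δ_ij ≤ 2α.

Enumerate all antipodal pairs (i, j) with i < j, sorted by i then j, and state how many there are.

count = 3; pairs: (0,2), (0,3), (1,4)

α = atan 0.4 = 21.80°;  2α = 43.60°
n_0 = (-0.9824, +0.1870)
n_1 = (-0.0476, -0.9989)
n_2 = (+0.7611, -0.6486)
n_3 = (+0.9461, +0.3238)
n_4 = (+0.3146, +0.9492)
  (0,1): δ = 81.95°  ·
  (0,2): δ = 29.66°  ✓
  (0,3): δ = 29.67°  ✓
  (0,4): δ = 82.44°  ·
  (1,2): δ = 127.71°  ·
  (1,3): δ = 68.38°  ·
  (1,4): δ = 15.61°  ✓
  (2,3): δ = 120.67°  ·
  (2,4): δ = 67.90°  ·
  (3,4): δ = 127.23°  ·
antipodal pairs: 3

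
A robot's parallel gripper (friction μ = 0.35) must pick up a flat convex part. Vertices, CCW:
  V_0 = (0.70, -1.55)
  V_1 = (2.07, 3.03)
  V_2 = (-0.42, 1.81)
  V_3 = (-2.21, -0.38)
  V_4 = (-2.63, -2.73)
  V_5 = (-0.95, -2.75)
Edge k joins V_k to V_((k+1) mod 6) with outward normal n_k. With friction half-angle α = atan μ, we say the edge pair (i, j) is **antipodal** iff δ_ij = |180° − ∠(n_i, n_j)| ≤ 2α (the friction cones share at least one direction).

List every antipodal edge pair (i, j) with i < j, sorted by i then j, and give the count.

α = atan 0.35 = 19.29°;  2α = 38.58°
n_0 = (+0.9581, -0.2866)
n_1 = (-0.4400, +0.8980)
n_2 = (-0.7743, +0.6329)
n_3 = (-0.9844, +0.1759)
n_4 = (-0.0119, -0.9999)
n_5 = (+0.5882, -0.8087)
  (0,1): δ = 47.24°  ·
  (0,2): δ = 22.61°  ✓
  (0,3): δ = 6.52°  ✓
  (0,4): δ = 105.97°  ·
  (0,5): δ = 142.68°  ·
  (1,2): δ = 155.36°  ·
  (1,3): δ = 126.24°  ·
  (1,4): δ = 26.79°  ✓
  (1,5): δ = 9.92°  ✓
  (2,3): δ = 150.87°  ·
  (2,4): δ = 51.42°  ·
  (2,5): δ = 14.71°  ✓
  (3,4): δ = 80.55°  ·
  (3,5): δ = 43.84°  ·
  (4,5): δ = 143.29°  ·
antipodal pairs: 5

count = 5; pairs: (0,2), (0,3), (1,4), (1,5), (2,5)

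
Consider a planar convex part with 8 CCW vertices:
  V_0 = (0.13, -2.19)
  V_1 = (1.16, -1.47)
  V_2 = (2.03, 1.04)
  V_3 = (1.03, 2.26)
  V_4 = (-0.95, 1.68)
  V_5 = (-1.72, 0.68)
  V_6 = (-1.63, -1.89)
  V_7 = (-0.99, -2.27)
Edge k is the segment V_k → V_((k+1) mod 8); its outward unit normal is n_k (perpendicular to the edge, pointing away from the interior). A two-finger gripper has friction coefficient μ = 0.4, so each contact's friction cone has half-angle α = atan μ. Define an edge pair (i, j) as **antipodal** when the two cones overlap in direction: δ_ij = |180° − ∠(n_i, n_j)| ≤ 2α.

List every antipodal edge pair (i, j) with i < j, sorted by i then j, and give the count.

α = atan 0.4 = 21.80°;  2α = 43.60°
n_0 = (+0.5729, -0.8196)
n_1 = (+0.9449, -0.3275)
n_2 = (+0.7734, +0.6339)
n_3 = (-0.2811, +0.9597)
n_4 = (-0.7923, +0.6101)
n_5 = (-0.9994, -0.0350)
n_6 = (-0.5105, -0.8599)
n_7 = (+0.0712, -0.9975)
  (0,1): δ = 144.07°  ·
  (0,2): δ = 85.61°  ·
  (0,3): δ = 18.63°  ✓
  (0,4): δ = 17.45°  ✓
  (0,5): δ = 57.05°  ·
  (0,6): δ = 114.35°  ·
  (0,7): δ = 149.13°  ·
  (1,2): δ = 121.54°  ·
  (1,3): δ = 54.56°  ·
  (1,4): δ = 18.48°  ✓
  (1,5): δ = 21.12°  ✓
  (1,6): δ = 78.42°  ·
  (1,7): δ = 113.20°  ·
  (2,3): δ = 113.01°  ·
  (2,4): δ = 76.94°  ·
  (2,5): δ = 37.33°  ✓
  (2,6): δ = 19.96°  ✓
  (2,7): δ = 54.75°  ·
  (3,4): δ = 143.92°  ·
  (3,5): δ = 104.32°  ·
  (3,6): δ = 47.03°  ·
  (3,7): δ = 12.24°  ✓
  (4,5): δ = 140.40°  ·
  (4,6): δ = 83.10°  ·
  (4,7): δ = 48.32°  ·
  (5,6): δ = 122.71°  ·
  (5,7): δ = 87.92°  ·
  (6,7): δ = 145.21°  ·
antipodal pairs: 7

count = 7; pairs: (0,3), (0,4), (1,4), (1,5), (2,5), (2,6), (3,7)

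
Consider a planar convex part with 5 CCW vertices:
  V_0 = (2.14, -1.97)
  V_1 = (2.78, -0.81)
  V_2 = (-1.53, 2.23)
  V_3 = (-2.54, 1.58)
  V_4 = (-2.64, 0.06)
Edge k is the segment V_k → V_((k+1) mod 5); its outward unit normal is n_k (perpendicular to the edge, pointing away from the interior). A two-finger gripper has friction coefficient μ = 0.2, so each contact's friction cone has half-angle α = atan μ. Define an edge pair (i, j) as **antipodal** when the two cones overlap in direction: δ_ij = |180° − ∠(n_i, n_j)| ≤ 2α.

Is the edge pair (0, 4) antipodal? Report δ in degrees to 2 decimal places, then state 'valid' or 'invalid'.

α = atan 0.2 = 11.31°;  2α = 22.62°
edge 0: e_0 = (+0.64, +1.16);  n_0 = (+0.8756, -0.4831)
edge 4: e_4 = (+4.78, -2.03);  n_4 = (-0.3909, -0.9204)
∠(n_0, n_4) = 84.12°
δ = |180° − 84.12°| = 95.88°
95.88° > 2α = 22.62°  →  invalid

δ = 95.88°, invalid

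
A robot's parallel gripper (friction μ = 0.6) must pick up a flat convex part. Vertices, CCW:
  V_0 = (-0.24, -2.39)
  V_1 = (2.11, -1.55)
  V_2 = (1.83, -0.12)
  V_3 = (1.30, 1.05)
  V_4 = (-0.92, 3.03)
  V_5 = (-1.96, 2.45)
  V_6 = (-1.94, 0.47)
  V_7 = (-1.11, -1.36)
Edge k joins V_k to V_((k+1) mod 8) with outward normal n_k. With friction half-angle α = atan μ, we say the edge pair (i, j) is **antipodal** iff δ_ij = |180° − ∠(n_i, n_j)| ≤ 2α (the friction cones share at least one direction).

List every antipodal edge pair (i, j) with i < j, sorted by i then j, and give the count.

α = atan 0.6 = 30.96°;  2α = 61.93°
n_0 = (+0.3366, -0.9417)
n_1 = (+0.9814, +0.1922)
n_2 = (+0.9109, +0.4126)
n_3 = (+0.6656, +0.7463)
n_4 = (-0.4871, +0.8734)
n_5 = (-0.9999, -0.0101)
n_6 = (-0.9107, -0.4131)
n_7 = (-0.7639, -0.6453)
  (0,1): δ = 98.59°  ·
  (0,2): δ = 85.30°  ·
  (0,3): δ = 61.40°  ✓
  (0,4): δ = 9.48°  ✓
  (0,5): δ = 70.91°  ·
  (0,6): δ = 94.73°  ·
  (0,7): δ = 110.52°  ·
  (1,2): δ = 166.71°  ·
  (1,3): δ = 142.81°  ·
  (1,4): δ = 71.93°  ·
  (1,5): δ = 10.50°  ✓
  (1,6): δ = 13.32°  ✓
  (1,7): δ = 29.11°  ✓
  (2,3): δ = 156.10°  ·
  (2,4): δ = 85.22°  ·
  (2,5): δ = 23.79°  ✓
  (2,6): δ = 0.03°  ✓
  (2,7): δ = 15.82°  ✓
  (3,4): δ = 109.12°  ·
  (3,5): δ = 47.69°  ✓
  (3,6): δ = 23.87°  ✓
  (3,7): δ = 8.08°  ✓
  (4,5): δ = 118.57°  ·
  (4,6): δ = 94.75°  ·
  (4,7): δ = 78.96°  ·
  (5,6): δ = 156.18°  ·
  (5,7): δ = 140.39°  ·
  (6,7): δ = 164.21°  ·
antipodal pairs: 11

count = 11; pairs: (0,3), (0,4), (1,5), (1,6), (1,7), (2,5), (2,6), (2,7), (3,5), (3,6), (3,7)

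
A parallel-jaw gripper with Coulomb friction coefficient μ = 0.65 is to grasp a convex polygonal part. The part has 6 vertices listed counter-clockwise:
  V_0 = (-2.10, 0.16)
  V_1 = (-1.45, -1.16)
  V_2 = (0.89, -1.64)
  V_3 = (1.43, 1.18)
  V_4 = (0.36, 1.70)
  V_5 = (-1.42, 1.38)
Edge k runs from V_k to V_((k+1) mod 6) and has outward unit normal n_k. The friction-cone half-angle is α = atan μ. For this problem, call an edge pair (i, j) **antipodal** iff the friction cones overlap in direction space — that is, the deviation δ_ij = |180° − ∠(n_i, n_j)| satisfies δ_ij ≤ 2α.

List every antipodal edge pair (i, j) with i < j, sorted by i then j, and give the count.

count = 5; pairs: (0,2), (0,3), (1,3), (1,4), (2,5)

α = atan 0.65 = 33.02°;  2α = 66.05°
n_0 = (-0.8971, -0.4418)
n_1 = (-0.2009, -0.9796)
n_2 = (+0.9822, -0.1881)
n_3 = (+0.4371, +0.8994)
n_4 = (-0.1769, +0.9842)
n_5 = (-0.8735, +0.4869)
  (0,1): δ = 127.81°  ·
  (0,2): δ = 37.06°  ✓
  (0,3): δ = 37.86°  ✓
  (0,4): δ = 73.97°  ·
  (0,5): δ = 124.65°  ·
  (1,2): δ = 89.25°  ·
  (1,3): δ = 14.33°  ✓
  (1,4): δ = 21.78°  ✓
  (1,5): δ = 72.46°  ·
  (2,3): δ = 105.08°  ·
  (2,4): δ = 68.97°  ·
  (2,5): δ = 18.29°  ✓
  (3,4): δ = 143.89°  ·
  (3,5): δ = 93.22°  ·
  (4,5): δ = 129.33°  ·
antipodal pairs: 5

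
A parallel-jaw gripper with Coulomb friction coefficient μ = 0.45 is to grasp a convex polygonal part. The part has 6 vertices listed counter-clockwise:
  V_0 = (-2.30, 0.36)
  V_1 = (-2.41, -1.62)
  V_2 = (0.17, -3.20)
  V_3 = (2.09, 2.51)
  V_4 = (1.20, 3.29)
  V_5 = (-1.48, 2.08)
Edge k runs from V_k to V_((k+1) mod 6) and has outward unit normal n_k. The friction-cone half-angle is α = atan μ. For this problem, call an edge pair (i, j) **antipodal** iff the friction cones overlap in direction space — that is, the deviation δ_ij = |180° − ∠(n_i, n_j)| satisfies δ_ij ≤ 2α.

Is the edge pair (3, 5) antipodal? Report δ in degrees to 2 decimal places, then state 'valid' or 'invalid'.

α = atan 0.45 = 24.23°;  2α = 48.46°
edge 3: e_3 = (-0.89, +0.78);  n_3 = (+0.6591, +0.7521)
edge 5: e_5 = (-0.82, -1.72);  n_5 = (-0.9027, +0.4303)
∠(n_3, n_5) = 105.74°
δ = |180° − 105.74°| = 74.26°
74.26° > 2α = 48.46°  →  invalid

δ = 74.26°, invalid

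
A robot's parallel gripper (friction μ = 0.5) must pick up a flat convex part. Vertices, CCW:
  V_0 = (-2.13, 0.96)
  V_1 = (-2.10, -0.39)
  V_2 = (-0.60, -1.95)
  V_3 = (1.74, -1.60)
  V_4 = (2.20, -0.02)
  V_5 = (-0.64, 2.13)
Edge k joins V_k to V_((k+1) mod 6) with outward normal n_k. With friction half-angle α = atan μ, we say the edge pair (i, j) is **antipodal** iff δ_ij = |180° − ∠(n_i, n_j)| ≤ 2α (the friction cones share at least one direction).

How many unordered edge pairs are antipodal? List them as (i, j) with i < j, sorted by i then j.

count = 6; pairs: (0,3), (0,4), (1,4), (2,4), (2,5), (3,5)

α = atan 0.5 = 26.57°;  2α = 53.13°
n_0 = (-0.9998, -0.0222)
n_1 = (-0.7208, -0.6931)
n_2 = (+0.1479, -0.9890)
n_3 = (+0.9601, -0.2795)
n_4 = (+0.6036, +0.7973)
n_5 = (-0.6176, +0.7865)
  (0,1): δ = 137.40°  ·
  (0,2): δ = 82.77°  ·
  (0,3): δ = 17.51°  ✓
  (0,4): δ = 51.60°  ✓
  (0,5): δ = 126.87°  ·
  (1,2): δ = 125.37°  ·
  (1,3): δ = 60.11°  ·
  (1,4): δ = 9.00°  ✓
  (1,5): δ = 84.26°  ·
  (2,3): δ = 114.74°  ·
  (2,4): δ = 45.63°  ✓
  (2,5): δ = 29.63°  ✓
  (3,4): δ = 110.89°  ·
  (3,5): δ = 35.63°  ✓
  (4,5): δ = 104.73°  ·
antipodal pairs: 6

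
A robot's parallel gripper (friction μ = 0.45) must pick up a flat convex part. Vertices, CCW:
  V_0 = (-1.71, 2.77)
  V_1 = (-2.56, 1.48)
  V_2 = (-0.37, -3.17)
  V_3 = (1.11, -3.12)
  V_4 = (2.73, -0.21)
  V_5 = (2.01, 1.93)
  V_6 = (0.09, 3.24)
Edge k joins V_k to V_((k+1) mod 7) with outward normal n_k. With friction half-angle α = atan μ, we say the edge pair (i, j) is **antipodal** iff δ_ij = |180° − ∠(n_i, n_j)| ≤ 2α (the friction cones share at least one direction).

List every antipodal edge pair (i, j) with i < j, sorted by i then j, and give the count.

α = atan 0.45 = 24.23°;  2α = 48.46°
n_0 = (-0.8350, +0.5502)
n_1 = (-0.9047, -0.4261)
n_2 = (+0.0338, -0.9994)
n_3 = (+0.8737, -0.4864)
n_4 = (+0.9478, +0.3189)
n_5 = (+0.5636, +0.8260)
n_6 = (-0.2526, +0.9676)
  (0,1): δ = 121.40°  ·
  (0,2): δ = 54.68°  ·
  (0,3): δ = 4.28°  ✓
  (0,4): δ = 51.98°  ·
  (0,5): δ = 89.08°  ·
  (0,6): δ = 138.02°  ·
  (1,2): δ = 113.28°  ·
  (1,3): δ = 54.32°  ·
  (1,4): δ = 6.62°  ✓
  (1,5): δ = 30.48°  ✓
  (1,6): δ = 79.41°  ·
  (2,3): δ = 121.04°  ·
  (2,4): δ = 73.34°  ·
  (2,5): δ = 36.24°  ✓
  (2,6): δ = 12.70°  ✓
  (3,4): δ = 132.30°  ·
  (3,5): δ = 95.20°  ·
  (3,6): δ = 46.26°  ✓
  (4,5): δ = 142.90°  ·
  (4,6): δ = 93.96°  ·
  (5,6): δ = 131.06°  ·
antipodal pairs: 6

count = 6; pairs: (0,3), (1,4), (1,5), (2,5), (2,6), (3,6)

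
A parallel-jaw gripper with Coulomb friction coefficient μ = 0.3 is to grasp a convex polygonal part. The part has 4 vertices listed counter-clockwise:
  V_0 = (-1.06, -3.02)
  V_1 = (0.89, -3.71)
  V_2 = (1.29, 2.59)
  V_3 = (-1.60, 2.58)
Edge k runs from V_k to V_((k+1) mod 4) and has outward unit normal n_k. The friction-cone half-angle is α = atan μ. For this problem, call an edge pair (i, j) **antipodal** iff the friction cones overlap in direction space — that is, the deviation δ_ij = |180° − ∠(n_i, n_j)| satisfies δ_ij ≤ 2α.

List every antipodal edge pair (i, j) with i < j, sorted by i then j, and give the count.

count = 2; pairs: (0,2), (1,3)

α = atan 0.3 = 16.70°;  2α = 33.40°
n_0 = (-0.3336, -0.9427)
n_1 = (+0.9980, -0.0634)
n_2 = (-0.0035, +1.0000)
n_3 = (-0.9954, -0.0960)
  (0,1): δ = 74.15°  ·
  (0,2): δ = 19.68°  ✓
  (0,3): δ = 114.99°  ·
  (1,2): δ = 86.17°  ·
  (1,3): δ = 9.14°  ✓
  (2,3): δ = 84.69°  ·
antipodal pairs: 2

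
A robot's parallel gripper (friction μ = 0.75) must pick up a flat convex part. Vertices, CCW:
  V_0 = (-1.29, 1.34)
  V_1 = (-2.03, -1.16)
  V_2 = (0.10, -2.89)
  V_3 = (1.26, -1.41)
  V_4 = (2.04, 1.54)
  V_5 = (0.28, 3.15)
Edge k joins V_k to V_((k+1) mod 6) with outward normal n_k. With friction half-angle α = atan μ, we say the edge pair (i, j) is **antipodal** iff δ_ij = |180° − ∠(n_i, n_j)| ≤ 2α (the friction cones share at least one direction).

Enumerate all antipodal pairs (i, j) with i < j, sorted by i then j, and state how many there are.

count = 7; pairs: (0,2), (0,3), (0,4), (1,3), (1,4), (2,5), (3,5)

α = atan 0.75 = 36.87°;  2α = 73.74°
n_0 = (-0.9589, +0.2838)
n_1 = (-0.6305, -0.7762)
n_2 = (+0.7871, -0.6169)
n_3 = (+0.9668, -0.2556)
n_4 = (+0.6750, +0.7378)
n_5 = (-0.7554, +0.6552)
  (0,1): δ = 112.59°  ·
  (0,2): δ = 21.60°  ✓
  (0,3): δ = 1.68°  ✓
  (0,4): δ = 64.04°  ✓
  (0,5): δ = 155.55°  ·
  (1,2): δ = 89.01°  ·
  (1,3): δ = 65.73°  ✓
  (1,4): δ = 3.37°  ✓
  (1,5): δ = 88.15°  ·
  (2,3): δ = 156.72°  ·
  (2,4): δ = 94.36°  ·
  (2,5): δ = 2.85°  ✓
  (3,4): δ = 117.64°  ·
  (3,5): δ = 26.13°  ✓
  (4,5): δ = 88.49°  ·
antipodal pairs: 7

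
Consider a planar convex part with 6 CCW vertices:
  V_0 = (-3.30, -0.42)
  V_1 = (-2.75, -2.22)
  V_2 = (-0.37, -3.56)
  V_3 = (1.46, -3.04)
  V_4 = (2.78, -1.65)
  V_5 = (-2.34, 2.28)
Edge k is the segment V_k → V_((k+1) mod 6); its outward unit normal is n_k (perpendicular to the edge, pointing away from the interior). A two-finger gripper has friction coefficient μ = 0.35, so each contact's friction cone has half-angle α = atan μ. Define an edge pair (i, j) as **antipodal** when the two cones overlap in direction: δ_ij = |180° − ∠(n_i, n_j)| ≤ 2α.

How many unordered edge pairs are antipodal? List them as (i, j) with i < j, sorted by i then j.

count = 3; pairs: (0,4), (1,4), (3,5)

α = atan 0.35 = 19.29°;  2α = 38.58°
n_0 = (-0.9564, -0.2922)
n_1 = (-0.4906, -0.8714)
n_2 = (+0.2733, -0.9619)
n_3 = (+0.7251, -0.6886)
n_4 = (+0.6089, +0.7933)
n_5 = (-0.9422, +0.3350)
  (0,1): δ = 136.37°  ·
  (0,2): δ = 91.13°  ·
  (0,3): δ = 60.51°  ·
  (0,4): δ = 35.50°  ✓
  (0,5): δ = 143.44°  ·
  (1,2): δ = 134.76°  ·
  (1,3): δ = 104.14°  ·
  (1,4): δ = 8.13°  ✓
  (1,5): δ = 99.81°  ·
  (2,3): δ = 149.38°  ·
  (2,4): δ = 53.37°  ·
  (2,5): δ = 54.56°  ·
  (3,4): δ = 83.99°  ·
  (3,5): δ = 23.95°  ✓
  (4,5): δ = 72.06°  ·
antipodal pairs: 3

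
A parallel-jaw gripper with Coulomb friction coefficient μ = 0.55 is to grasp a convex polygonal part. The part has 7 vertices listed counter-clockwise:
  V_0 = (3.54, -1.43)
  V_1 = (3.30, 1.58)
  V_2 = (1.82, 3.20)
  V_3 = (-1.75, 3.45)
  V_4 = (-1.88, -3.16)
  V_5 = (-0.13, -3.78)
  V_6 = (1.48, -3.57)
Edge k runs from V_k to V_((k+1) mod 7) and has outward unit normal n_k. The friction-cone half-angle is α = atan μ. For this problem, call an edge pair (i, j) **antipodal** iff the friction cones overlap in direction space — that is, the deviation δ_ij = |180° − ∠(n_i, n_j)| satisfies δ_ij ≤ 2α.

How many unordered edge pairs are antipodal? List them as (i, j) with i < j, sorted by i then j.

α = atan 0.55 = 28.81°;  2α = 57.62°
n_0 = (+0.9968, +0.0795)
n_1 = (+0.7383, +0.6745)
n_2 = (+0.0699, +0.9976)
n_3 = (-0.9998, +0.0197)
n_4 = (-0.3339, -0.9426)
n_5 = (+0.1293, -0.9916)
n_6 = (+0.7204, -0.6935)
  (0,1): δ = 142.14°  ·
  (0,2): δ = 98.56°  ·
  (0,3): δ = 5.69°  ✓
  (0,4): δ = 65.93°  ·
  (0,5): δ = 92.87°  ·
  (0,6): δ = 131.53°  ·
  (1,2): δ = 136.42°  ·
  (1,3): δ = 43.54°  ✓
  (1,4): δ = 28.08°  ✓
  (1,5): δ = 55.02°  ✓
  (1,6): δ = 93.68°  ·
  (2,3): δ = 87.12°  ·
  (2,4): δ = 15.50°  ✓
  (2,5): δ = 11.44°  ✓
  (2,6): δ = 50.10°  ✓
  (3,4): δ = 108.38°  ·
  (3,5): δ = 81.44°  ·
  (3,6): δ = 42.78°  ✓
  (4,5): δ = 153.06°  ·
  (4,6): δ = 114.40°  ·
  (5,6): δ = 141.34°  ·
antipodal pairs: 8

count = 8; pairs: (0,3), (1,3), (1,4), (1,5), (2,4), (2,5), (2,6), (3,6)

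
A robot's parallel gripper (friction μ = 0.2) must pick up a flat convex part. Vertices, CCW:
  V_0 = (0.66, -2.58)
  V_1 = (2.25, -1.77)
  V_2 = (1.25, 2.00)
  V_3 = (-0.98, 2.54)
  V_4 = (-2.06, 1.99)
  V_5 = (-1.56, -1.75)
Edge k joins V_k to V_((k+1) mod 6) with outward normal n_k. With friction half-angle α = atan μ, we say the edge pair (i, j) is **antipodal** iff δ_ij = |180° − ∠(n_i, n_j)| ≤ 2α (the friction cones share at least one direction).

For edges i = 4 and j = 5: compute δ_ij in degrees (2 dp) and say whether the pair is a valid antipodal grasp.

α = atan 0.2 = 11.31°;  2α = 22.62°
edge 4: e_4 = (+0.50, -3.74);  n_4 = (-0.9912, -0.1325)
edge 5: e_5 = (+2.22, -0.83);  n_5 = (-0.3502, -0.9367)
∠(n_4, n_5) = 61.89°
δ = |180° − 61.89°| = 118.11°
118.11° > 2α = 22.62°  →  invalid

δ = 118.11°, invalid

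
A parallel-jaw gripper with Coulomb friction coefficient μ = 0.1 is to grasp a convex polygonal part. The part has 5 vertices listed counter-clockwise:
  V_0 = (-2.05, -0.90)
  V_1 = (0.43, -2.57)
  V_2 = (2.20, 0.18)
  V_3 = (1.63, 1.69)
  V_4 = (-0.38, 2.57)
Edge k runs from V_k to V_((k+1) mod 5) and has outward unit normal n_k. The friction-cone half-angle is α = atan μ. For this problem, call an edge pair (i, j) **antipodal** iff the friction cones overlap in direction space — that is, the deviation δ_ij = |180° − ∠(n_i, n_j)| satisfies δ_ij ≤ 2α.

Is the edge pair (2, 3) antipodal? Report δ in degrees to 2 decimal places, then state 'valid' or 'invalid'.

α = atan 0.1 = 5.71°;  2α = 11.42°
edge 2: e_2 = (-0.57, +1.51);  n_2 = (+0.9356, +0.3532)
edge 3: e_3 = (-2.01, +0.88);  n_3 = (+0.4011, +0.9161)
∠(n_2, n_3) = 45.67°
δ = |180° − 45.67°| = 134.33°
134.33° > 2α = 11.42°  →  invalid

δ = 134.33°, invalid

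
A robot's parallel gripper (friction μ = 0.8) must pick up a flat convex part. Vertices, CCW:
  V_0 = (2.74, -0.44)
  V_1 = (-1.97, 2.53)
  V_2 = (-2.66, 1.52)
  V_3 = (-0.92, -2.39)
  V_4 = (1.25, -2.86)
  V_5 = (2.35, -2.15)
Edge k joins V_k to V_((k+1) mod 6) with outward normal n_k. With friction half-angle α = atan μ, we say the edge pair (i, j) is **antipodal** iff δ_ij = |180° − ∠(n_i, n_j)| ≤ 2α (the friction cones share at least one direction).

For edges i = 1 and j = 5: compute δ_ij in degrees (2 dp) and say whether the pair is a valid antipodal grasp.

α = atan 0.8 = 38.66°;  2α = 77.32°
edge 1: e_1 = (-0.69, -1.01);  n_1 = (-0.8257, +0.5641)
edge 5: e_5 = (+0.39, +1.71);  n_5 = (+0.9750, -0.2224)
∠(n_1, n_5) = 158.51°
δ = |180° − 158.51°| = 21.49°
21.49° ≤ 2α = 77.32°  →  valid

δ = 21.49°, valid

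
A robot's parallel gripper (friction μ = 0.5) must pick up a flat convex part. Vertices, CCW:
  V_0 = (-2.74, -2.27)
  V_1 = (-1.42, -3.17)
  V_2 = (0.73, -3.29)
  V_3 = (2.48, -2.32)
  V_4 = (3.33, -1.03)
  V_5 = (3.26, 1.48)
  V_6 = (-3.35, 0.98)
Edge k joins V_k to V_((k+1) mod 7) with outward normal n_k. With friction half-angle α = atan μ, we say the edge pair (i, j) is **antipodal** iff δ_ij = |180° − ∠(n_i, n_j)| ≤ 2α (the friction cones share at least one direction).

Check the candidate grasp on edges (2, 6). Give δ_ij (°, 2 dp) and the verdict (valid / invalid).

δ = 71.63°, invalid

α = atan 0.5 = 26.57°;  2α = 53.13°
edge 2: e_2 = (+1.75, +0.97);  n_2 = (+0.4848, -0.8746)
edge 6: e_6 = (+0.61, -3.25);  n_6 = (-0.9828, -0.1845)
∠(n_2, n_6) = 108.37°
δ = |180° − 108.37°| = 71.63°
71.63° > 2α = 53.13°  →  invalid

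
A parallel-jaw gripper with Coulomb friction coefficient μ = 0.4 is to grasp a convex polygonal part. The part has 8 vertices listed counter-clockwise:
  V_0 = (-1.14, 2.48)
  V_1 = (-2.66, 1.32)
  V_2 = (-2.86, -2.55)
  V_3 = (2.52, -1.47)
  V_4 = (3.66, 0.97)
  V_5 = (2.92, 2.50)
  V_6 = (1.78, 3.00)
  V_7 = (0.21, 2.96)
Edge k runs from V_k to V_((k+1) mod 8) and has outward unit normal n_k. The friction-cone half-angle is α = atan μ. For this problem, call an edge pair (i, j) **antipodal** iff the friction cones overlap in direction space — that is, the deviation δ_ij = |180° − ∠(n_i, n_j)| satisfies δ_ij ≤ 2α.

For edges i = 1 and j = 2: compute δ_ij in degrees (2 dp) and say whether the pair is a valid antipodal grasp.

α = atan 0.4 = 21.80°;  2α = 43.60°
edge 1: e_1 = (-0.20, -3.87);  n_1 = (-0.9987, +0.0516)
edge 2: e_2 = (+5.38, +1.08);  n_2 = (+0.1968, -0.9804)
∠(n_1, n_2) = 104.31°
δ = |180° − 104.31°| = 75.69°
75.69° > 2α = 43.60°  →  invalid

δ = 75.69°, invalid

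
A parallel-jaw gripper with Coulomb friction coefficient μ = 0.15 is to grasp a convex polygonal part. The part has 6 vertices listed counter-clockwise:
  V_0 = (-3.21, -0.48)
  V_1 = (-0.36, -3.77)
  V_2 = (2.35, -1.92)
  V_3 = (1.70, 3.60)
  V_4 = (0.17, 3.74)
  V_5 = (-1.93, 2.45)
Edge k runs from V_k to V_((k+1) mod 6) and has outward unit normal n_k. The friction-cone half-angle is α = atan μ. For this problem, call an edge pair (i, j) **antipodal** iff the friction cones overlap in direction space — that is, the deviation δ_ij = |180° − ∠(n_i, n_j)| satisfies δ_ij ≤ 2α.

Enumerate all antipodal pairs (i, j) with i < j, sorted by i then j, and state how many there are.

count = 1; pairs: (1,4)

α = atan 0.15 = 8.53°;  2α = 17.06°
n_0 = (-0.7558, -0.6548)
n_1 = (+0.5638, -0.8259)
n_2 = (+0.9931, +0.1169)
n_3 = (+0.0911, +0.9958)
n_4 = (-0.5234, +0.8521)
n_5 = (-0.9164, +0.4003)
  (0,1): δ = 96.58°  ·
  (0,2): δ = 34.19°  ·
  (0,3): δ = 43.87°  ·
  (0,4): δ = 80.66°  ·
  (0,5): δ = 115.50°  ·
  (1,2): δ = 117.60°  ·
  (1,3): δ = 39.55°  ·
  (1,4): δ = 2.76°  ✓
  (1,5): δ = 32.08°  ·
  (2,3): δ = 101.94°  ·
  (2,4): δ = 65.15°  ·
  (2,5): δ = 30.31°  ·
  (3,4): δ = 143.21°  ·
  (3,5): δ = 108.37°  ·
  (4,5): δ = 145.16°  ·
antipodal pairs: 1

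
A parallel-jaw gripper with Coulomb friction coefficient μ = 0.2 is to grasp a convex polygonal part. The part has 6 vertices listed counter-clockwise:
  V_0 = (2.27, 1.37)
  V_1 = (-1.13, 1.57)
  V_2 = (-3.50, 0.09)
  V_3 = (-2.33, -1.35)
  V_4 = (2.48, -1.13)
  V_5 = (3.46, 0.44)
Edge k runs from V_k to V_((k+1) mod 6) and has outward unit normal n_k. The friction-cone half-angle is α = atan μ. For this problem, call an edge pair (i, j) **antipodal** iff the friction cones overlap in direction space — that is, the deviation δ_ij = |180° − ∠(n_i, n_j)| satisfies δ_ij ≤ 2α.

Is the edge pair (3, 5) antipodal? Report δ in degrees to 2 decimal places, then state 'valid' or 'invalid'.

δ = 40.63°, invalid

α = atan 0.2 = 11.31°;  2α = 22.62°
edge 3: e_3 = (+4.81, +0.22);  n_3 = (+0.0457, -0.9990)
edge 5: e_5 = (-1.19, +0.93);  n_5 = (+0.6158, +0.7879)
∠(n_3, n_5) = 139.37°
δ = |180° − 139.37°| = 40.63°
40.63° > 2α = 22.62°  →  invalid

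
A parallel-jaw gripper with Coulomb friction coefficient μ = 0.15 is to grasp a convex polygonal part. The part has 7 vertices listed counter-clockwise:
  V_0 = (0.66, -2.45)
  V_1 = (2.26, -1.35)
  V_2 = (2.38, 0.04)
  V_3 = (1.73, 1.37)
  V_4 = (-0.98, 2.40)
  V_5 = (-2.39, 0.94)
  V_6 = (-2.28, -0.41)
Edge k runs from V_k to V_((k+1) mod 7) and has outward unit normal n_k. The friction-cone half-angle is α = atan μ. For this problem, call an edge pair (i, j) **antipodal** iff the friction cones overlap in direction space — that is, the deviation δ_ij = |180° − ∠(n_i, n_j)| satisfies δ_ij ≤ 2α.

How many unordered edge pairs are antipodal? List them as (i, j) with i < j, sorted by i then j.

count = 3; pairs: (0,4), (1,5), (3,6)

α = atan 0.15 = 8.53°;  2α = 17.06°
n_0 = (+0.5665, -0.8240)
n_1 = (+0.9963, -0.0860)
n_2 = (+0.8984, +0.4391)
n_3 = (+0.3553, +0.9348)
n_4 = (-0.7193, +0.6947)
n_5 = (-0.9967, -0.0812)
n_6 = (-0.5701, -0.8216)
  (0,1): δ = 129.44°  ·
  (0,2): δ = 98.46°  ·
  (0,3): δ = 55.32°  ·
  (0,4): δ = 11.49°  ✓
  (0,5): δ = 60.15°  ·
  (0,6): δ = 110.74°  ·
  (1,2): δ = 149.02°  ·
  (1,3): δ = 105.88°  ·
  (1,4): δ = 39.07°  ·
  (1,5): δ = 9.59°  ✓
  (1,6): δ = 60.18°  ·
  (2,3): δ = 136.86°  ·
  (2,4): δ = 70.05°  ·
  (2,5): δ = 21.39°  ·
  (2,6): δ = 29.20°  ·
  (3,4): δ = 113.19°  ·
  (3,5): δ = 64.53°  ·
  (3,6): δ = 13.95°  ✓
  (4,5): δ = 131.34°  ·
  (4,6): δ = 80.75°  ·
  (5,6): δ = 129.41°  ·
antipodal pairs: 3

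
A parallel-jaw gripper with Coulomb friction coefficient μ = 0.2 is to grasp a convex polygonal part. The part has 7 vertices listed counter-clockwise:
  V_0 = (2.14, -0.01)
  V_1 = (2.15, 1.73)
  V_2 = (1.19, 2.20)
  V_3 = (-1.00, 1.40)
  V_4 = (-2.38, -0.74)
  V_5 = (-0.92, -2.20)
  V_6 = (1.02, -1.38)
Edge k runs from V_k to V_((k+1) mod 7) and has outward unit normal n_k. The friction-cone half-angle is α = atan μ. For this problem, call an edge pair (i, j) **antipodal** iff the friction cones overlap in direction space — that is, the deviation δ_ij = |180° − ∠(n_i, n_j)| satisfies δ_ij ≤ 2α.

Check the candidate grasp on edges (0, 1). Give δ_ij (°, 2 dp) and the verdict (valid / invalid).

α = atan 0.2 = 11.31°;  2α = 22.62°
edge 0: e_0 = (+0.01, +1.74);  n_0 = (+1.0000, -0.0057)
edge 1: e_1 = (-0.96, +0.47);  n_1 = (+0.4397, +0.8981)
∠(n_0, n_1) = 64.24°
δ = |180° − 64.24°| = 115.76°
115.76° > 2α = 22.62°  →  invalid

δ = 115.76°, invalid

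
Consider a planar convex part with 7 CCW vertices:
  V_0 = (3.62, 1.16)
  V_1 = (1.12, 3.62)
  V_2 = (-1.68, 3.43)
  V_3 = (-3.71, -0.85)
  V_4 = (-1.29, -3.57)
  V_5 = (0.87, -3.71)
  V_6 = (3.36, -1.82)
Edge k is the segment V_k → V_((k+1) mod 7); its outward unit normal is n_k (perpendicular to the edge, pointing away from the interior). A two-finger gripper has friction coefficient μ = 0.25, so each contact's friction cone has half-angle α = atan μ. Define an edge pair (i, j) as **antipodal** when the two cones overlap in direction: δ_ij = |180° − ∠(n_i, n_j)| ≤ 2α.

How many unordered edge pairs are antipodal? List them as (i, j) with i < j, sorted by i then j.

count = 4; pairs: (0,3), (1,4), (2,5), (2,6)

α = atan 0.25 = 14.04°;  2α = 28.07°
n_0 = (+0.7014, +0.7128)
n_1 = (-0.0677, +0.9977)
n_2 = (-0.9035, +0.4285)
n_3 = (-0.7471, -0.6647)
n_4 = (-0.0647, -0.9979)
n_5 = (+0.6046, -0.7965)
n_6 = (+0.9962, -0.0869)
  (0,1): δ = 131.58°  ·
  (0,2): δ = 70.84°  ·
  (0,3): δ = 3.80°  ✓
  (0,4): δ = 40.83°  ·
  (0,5): δ = 81.74°  ·
  (0,6): δ = 129.55°  ·
  (1,2): δ = 119.26°  ·
  (1,3): δ = 52.22°  ·
  (1,4): δ = 7.59°  ✓
  (1,5): δ = 33.32°  ·
  (1,6): δ = 81.13°  ·
  (2,3): δ = 112.97°  ·
  (2,4): δ = 68.33°  ·
  (2,5): δ = 27.43°  ✓
  (2,6): δ = 20.39°  ✓
  (3,4): δ = 135.37°  ·
  (3,5): δ = 94.46°  ·
  (3,6): δ = 46.65°  ·
  (4,5): δ = 139.09°  ·
  (4,6): δ = 91.28°  ·
  (5,6): δ = 132.19°  ·
antipodal pairs: 4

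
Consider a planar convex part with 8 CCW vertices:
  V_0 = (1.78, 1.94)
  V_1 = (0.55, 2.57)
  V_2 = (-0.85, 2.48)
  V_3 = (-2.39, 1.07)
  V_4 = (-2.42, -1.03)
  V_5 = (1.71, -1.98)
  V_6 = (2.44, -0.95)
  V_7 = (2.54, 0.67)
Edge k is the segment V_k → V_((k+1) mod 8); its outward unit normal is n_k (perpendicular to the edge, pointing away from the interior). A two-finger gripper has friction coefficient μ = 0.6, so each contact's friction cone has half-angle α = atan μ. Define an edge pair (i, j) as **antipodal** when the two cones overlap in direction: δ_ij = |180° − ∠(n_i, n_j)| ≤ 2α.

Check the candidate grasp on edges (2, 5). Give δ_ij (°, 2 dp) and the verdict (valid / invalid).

α = atan 0.6 = 30.96°;  2α = 61.93°
edge 2: e_2 = (-1.54, -1.41);  n_2 = (-0.6753, +0.7376)
edge 5: e_5 = (+0.73, +1.03);  n_5 = (+0.8159, -0.5782)
∠(n_2, n_5) = 167.80°
δ = |180° − 167.80°| = 12.20°
12.20° ≤ 2α = 61.93°  →  valid

δ = 12.20°, valid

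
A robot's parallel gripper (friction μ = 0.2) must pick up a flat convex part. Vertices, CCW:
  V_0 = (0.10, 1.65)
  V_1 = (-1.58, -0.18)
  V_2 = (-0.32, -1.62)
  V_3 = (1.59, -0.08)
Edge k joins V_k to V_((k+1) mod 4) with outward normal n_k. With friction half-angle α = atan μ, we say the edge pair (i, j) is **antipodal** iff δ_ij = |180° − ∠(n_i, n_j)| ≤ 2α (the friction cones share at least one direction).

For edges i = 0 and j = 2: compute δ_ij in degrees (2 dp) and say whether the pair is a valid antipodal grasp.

α = atan 0.2 = 11.31°;  2α = 22.62°
edge 0: e_0 = (-1.68, -1.83);  n_0 = (-0.7367, +0.6763)
edge 2: e_2 = (+1.91, +1.54);  n_2 = (+0.6277, -0.7785)
∠(n_0, n_2) = 171.43°
δ = |180° − 171.43°| = 8.57°
8.57° ≤ 2α = 22.62°  →  valid

δ = 8.57°, valid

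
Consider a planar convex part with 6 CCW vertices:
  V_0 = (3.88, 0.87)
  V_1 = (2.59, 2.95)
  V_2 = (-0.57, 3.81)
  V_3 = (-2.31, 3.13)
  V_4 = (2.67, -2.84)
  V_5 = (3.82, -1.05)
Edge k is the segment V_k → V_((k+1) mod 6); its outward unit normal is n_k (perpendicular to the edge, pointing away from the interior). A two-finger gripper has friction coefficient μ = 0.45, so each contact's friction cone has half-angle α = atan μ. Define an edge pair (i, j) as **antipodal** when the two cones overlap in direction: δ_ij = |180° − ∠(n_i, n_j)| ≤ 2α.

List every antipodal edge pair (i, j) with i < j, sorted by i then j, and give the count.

count = 4; pairs: (0,3), (1,3), (2,4), (3,5)

α = atan 0.45 = 24.23°;  2α = 48.46°
n_0 = (+0.8498, +0.5271)
n_1 = (+0.2626, +0.9649)
n_2 = (-0.3640, +0.9314)
n_3 = (-0.7679, -0.6406)
n_4 = (+0.8413, -0.5405)
n_5 = (+0.9995, -0.0312)
  (0,1): δ = 137.03°  ·
  (0,2): δ = 100.46°  ·
  (0,3): δ = 8.03°  ✓
  (0,4): δ = 115.47°  ·
  (0,5): δ = 146.40°  ·
  (1,2): δ = 143.43°  ·
  (1,3): δ = 34.94°  ✓
  (1,4): δ = 72.51°  ·
  (1,5): δ = 103.43°  ·
  (2,3): δ = 71.51°  ·
  (2,4): δ = 35.94°  ✓
  (2,5): δ = 66.86°  ·
  (3,4): δ = 72.55°  ·
  (3,5): δ = 41.62°  ✓
  (4,5): δ = 149.07°  ·
antipodal pairs: 4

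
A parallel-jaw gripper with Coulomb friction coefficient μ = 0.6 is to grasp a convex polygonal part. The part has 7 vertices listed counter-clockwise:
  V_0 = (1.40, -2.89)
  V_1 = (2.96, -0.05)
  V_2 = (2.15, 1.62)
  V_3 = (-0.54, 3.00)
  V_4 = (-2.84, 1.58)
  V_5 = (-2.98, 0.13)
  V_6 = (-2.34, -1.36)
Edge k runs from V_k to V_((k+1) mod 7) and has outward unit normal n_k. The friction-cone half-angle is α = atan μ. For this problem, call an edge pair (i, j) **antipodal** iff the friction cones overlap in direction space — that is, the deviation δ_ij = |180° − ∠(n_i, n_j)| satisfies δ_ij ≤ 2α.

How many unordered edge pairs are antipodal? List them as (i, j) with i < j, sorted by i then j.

α = atan 0.6 = 30.96°;  2α = 61.93°
n_0 = (+0.8765, -0.4814)
n_1 = (+0.8998, +0.4364)
n_2 = (+0.4565, +0.8897)
n_3 = (-0.5253, +0.8509)
n_4 = (-0.9954, +0.0961)
n_5 = (-0.9188, -0.3947)
n_6 = (-0.3786, -0.9255)
  (0,1): δ = 125.35°  ·
  (0,2): δ = 88.38°  ·
  (0,3): δ = 29.53°  ✓
  (0,4): δ = 23.26°  ✓
  (0,5): δ = 52.02°  ✓
  (0,6): δ = 96.53°  ·
  (1,2): δ = 143.03°  ·
  (1,3): δ = 84.18°  ·
  (1,4): δ = 31.39°  ✓
  (1,5): δ = 2.63°  ✓
  (1,6): δ = 41.88°  ✓
  (2,3): δ = 121.15°  ·
  (2,4): δ = 68.36°  ·
  (2,5): δ = 39.60°  ✓
  (2,6): δ = 4.91°  ✓
  (3,4): δ = 127.21°  ·
  (3,5): δ = 98.45°  ·
  (3,6): δ = 53.94°  ✓
  (4,5): δ = 151.24°  ·
  (4,6): δ = 106.73°  ·
  (5,6): δ = 135.49°  ·
antipodal pairs: 9

count = 9; pairs: (0,3), (0,4), (0,5), (1,4), (1,5), (1,6), (2,5), (2,6), (3,6)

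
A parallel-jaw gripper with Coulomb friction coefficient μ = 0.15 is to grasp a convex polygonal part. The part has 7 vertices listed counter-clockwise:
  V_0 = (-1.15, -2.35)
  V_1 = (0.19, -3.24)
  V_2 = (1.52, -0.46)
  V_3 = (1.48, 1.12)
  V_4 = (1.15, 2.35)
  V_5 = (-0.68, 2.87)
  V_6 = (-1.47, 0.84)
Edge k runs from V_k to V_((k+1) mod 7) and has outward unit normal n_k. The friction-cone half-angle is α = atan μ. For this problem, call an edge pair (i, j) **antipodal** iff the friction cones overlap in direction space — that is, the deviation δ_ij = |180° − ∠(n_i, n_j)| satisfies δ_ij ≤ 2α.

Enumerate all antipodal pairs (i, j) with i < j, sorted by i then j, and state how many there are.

α = atan 0.15 = 8.53°;  2α = 17.06°
n_0 = (-0.5533, -0.8330)
n_1 = (+0.9021, -0.4316)
n_2 = (+0.9997, +0.0253)
n_3 = (+0.9658, +0.2591)
n_4 = (+0.2733, +0.9619)
n_5 = (-0.9319, +0.3627)
n_6 = (-0.9950, -0.0998)
  (0,1): δ = 81.98°  ·
  (0,2): δ = 54.96°  ·
  (0,3): δ = 41.39°  ·
  (0,4): δ = 17.73°  ·
  (0,5): δ = 102.33°  ·
  (0,6): δ = 129.32°  ·
  (1,2): δ = 152.98°  ·
  (1,3): δ = 139.41°  ·
  (1,4): δ = 80.30°  ·
  (1,5): δ = 4.30°  ✓
  (1,6): δ = 31.30°  ·
  (2,3): δ = 166.43°  ·
  (2,4): δ = 107.31°  ·
  (2,5): δ = 22.71°  ·
  (2,6): δ = 4.28°  ✓
  (3,4): δ = 120.88°  ·
  (3,5): δ = 36.28°  ·
  (3,6): δ = 9.29°  ✓
  (4,5): δ = 95.40°  ·
  (4,6): δ = 68.41°  ·
  (5,6): δ = 153.01°  ·
antipodal pairs: 3

count = 3; pairs: (1,5), (2,6), (3,6)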